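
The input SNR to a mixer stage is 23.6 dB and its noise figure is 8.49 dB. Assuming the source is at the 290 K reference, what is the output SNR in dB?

15.11 dB

By definition F = SNR_in/SNR_out, so in dB: SNR_out = SNR_in − NF
SNR_out = 23.6 − 8.49 = 15.11 dB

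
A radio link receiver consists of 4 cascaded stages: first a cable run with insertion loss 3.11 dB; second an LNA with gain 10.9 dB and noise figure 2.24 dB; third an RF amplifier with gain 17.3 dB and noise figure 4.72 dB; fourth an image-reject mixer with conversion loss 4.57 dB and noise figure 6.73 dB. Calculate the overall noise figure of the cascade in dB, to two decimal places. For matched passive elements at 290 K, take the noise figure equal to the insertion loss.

Convert to linear (a loss of L dB is a gain of −L dB): F_i = 10^(NF_i/10), G_i = 10^(G_i,dB/10)
  Stage 1: F_1 = 10^(3.11/10) = 2.046, G_1 = 10^(−3.11/10) = 0.4887
  Stage 2: F_2 = 10^(2.24/10) = 1.675, G_2 = 10^(10.9/10) = 12.30
  Stage 3: F_3 = 10^(4.72/10) = 2.965, G_3 = 10^(17.3/10) = 53.70
  Stage 4: F_4 = 10^(6.73/10) = 4.710, G_4 = 10^(−4.57/10) = 0.3491
Friis cascade:
  F = 2.046 + (1.675 − 1)/0.4887 + (2.965 − 1)/6.012 + (4.710 − 1)/322.8 = 3.766
NF = 10 log₁₀(3.766) = 5.76 dB

5.76 dB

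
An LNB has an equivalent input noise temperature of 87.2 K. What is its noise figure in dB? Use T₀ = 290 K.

F = 1 + T_e/T₀ = 1 + 87.2/290 = 1.30069
NF = 10 log₁₀(1.30069) = 1.14 dB

1.14 dB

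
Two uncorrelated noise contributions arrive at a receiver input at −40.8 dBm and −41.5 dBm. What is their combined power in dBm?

Convert to linear, add, convert back:
P₁ = 8.32×10⁻⁸ W, P₂ = 7.08×10⁻⁸ W
P_tot = 1.54×10⁻⁷ W → 10 log₁₀(P_tot / 10⁻³) = −38.1 dBm

−38.1 dBm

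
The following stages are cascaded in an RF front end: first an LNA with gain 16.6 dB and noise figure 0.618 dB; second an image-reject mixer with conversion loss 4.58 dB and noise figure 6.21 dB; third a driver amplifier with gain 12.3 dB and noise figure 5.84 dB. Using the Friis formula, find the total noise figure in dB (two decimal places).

1.46 dB

Convert to linear (a loss of L dB is a gain of −L dB): F_i = 10^(NF_i/10), G_i = 10^(G_i,dB/10)
  Stage 1: F_1 = 10^(0.618/10) = 1.153, G_1 = 10^(16.6/10) = 45.71
  Stage 2: F_2 = 10^(6.21/10) = 4.178, G_2 = 10^(−4.58/10) = 0.3483
  Stage 3: F_3 = 10^(5.84/10) = 3.837, G_3 = 10^(12.3/10) = 16.98
Friis cascade:
  F = 1.153 + (4.178 − 1)/45.71 + (3.837 − 1)/15.92 = 1.401
NF = 10 log₁₀(1.401) = 1.46 dB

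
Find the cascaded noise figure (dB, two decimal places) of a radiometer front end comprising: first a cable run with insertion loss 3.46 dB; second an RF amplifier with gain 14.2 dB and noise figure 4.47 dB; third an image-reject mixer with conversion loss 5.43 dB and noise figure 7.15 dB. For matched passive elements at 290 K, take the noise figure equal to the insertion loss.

Convert to linear (a loss of L dB is a gain of −L dB): F_i = 10^(NF_i/10), G_i = 10^(G_i,dB/10)
  Stage 1: F_1 = 10^(3.46/10) = 2.218, G_1 = 10^(−3.46/10) = 0.4508
  Stage 2: F_2 = 10^(4.47/10) = 2.799, G_2 = 10^(14.2/10) = 26.30
  Stage 3: F_3 = 10^(7.15/10) = 5.188, G_3 = 10^(−5.43/10) = 0.2864
Friis cascade:
  F = 2.218 + (2.799 − 1)/0.4508 + (5.188 − 1)/11.86 = 6.562
NF = 10 log₁₀(6.562) = 8.17 dB

8.17 dB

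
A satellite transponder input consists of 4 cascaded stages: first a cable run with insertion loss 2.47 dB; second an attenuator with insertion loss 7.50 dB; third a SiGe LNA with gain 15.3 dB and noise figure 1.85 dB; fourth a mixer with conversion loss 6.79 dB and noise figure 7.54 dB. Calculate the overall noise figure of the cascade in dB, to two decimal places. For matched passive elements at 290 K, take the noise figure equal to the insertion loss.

Convert to linear (a loss of L dB is a gain of −L dB): F_i = 10^(NF_i/10), G_i = 10^(G_i,dB/10)
  Stage 1: F_1 = 10^(2.47/10) = 1.766, G_1 = 10^(−2.47/10) = 0.5662
  Stage 2: F_2 = 10^(7.50/10) = 5.623, G_2 = 10^(−7.50/10) = 0.1778
  Stage 3: F_3 = 10^(1.85/10) = 1.531, G_3 = 10^(15.3/10) = 33.88
  Stage 4: F_4 = 10^(7.54/10) = 5.675, G_4 = 10^(−6.79/10) = 0.2094
Friis cascade:
  F = 1.766 + (5.623 − 1)/0.5662 + (1.531 − 1)/0.1007 + (5.675 − 1)/3.412 = 16.58
NF = 10 log₁₀(16.58) = 12.19 dB

12.19 dB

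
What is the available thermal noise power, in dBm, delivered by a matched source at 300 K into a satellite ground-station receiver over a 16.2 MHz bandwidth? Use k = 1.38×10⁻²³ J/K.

−101.7 dBm

P_n = kTB = 1.38×10⁻²³ × 300 × 1.62×10⁷ = 6.71×10⁻¹⁴ W
In dBm: 10 log₁₀(6.71×10⁻¹⁴ / 10⁻³) = −101.7 dBm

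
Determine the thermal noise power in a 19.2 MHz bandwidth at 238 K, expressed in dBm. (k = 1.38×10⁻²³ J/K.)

−102.0 dBm

P_n = kTB = 1.38×10⁻²³ × 238 × 1.92×10⁷ = 6.31×10⁻¹⁴ W
In dBm: 10 log₁₀(6.31×10⁻¹⁴ / 10⁻³) = −102.0 dBm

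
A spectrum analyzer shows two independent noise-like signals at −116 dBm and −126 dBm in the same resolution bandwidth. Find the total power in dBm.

−115.6 dBm

Convert to linear, add, convert back:
P₁ = 2.51×10⁻¹⁵ W, P₂ = 2.51×10⁻¹⁶ W
P_tot = 2.76×10⁻¹⁵ W → 10 log₁₀(P_tot / 10⁻³) = −115.6 dBm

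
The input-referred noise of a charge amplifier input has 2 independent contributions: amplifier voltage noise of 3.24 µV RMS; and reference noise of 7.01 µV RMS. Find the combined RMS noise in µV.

7.72 µV

Uncorrelated sources add in power (mean-square): V_tot = √(ΣV_i²)
V_tot = √[(3.24×10⁻⁶)² + (7.01×10⁻⁶)²] = 7.72×10⁻⁶ V = 7.72 µV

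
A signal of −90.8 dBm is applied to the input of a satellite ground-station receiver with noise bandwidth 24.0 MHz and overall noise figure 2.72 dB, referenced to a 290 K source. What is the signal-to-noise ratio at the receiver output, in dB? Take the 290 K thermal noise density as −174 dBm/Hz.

Noise floor: N = −174 + 10 log₁₀(B) + NF
10 log₁₀(2.40×10⁷) = 73.8 dB
N = −174 + 73.8 + 2.72 = −97.48 dBm
SNR = P_sig − N = −90.8 − (−97.48) = 6.68 dB → 6.7 dB

6.7 dB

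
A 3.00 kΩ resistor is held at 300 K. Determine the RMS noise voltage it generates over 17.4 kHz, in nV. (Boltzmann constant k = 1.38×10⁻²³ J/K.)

930 nV

V_n = √(4kTRB)
4kTRB = 4 × 1.38×10⁻²³ × 300 × 3.00×10³ × 1.74×10⁴ = 8.64×10⁻¹³ V²
V_n = √(8.64×10⁻¹³) = 9.30×10⁻⁷ V = 930 nV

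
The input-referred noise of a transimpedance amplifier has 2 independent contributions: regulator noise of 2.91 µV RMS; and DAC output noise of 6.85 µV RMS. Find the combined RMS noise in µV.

7.44 µV

Uncorrelated sources add in power (mean-square): V_tot = √(ΣV_i²)
V_tot = √[(2.91×10⁻⁶)² + (6.85×10⁻⁶)²] = 7.44×10⁻⁶ V = 7.44 µV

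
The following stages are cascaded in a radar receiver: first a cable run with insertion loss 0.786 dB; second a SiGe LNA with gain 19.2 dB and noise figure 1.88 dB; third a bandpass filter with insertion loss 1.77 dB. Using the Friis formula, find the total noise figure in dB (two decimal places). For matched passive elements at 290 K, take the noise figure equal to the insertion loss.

2.68 dB

Convert to linear (a loss of L dB is a gain of −L dB): F_i = 10^(NF_i/10), G_i = 10^(G_i,dB/10)
  Stage 1: F_1 = 10^(0.786/10) = 1.198, G_1 = 10^(−0.786/10) = 0.8344
  Stage 2: F_2 = 10^(1.88/10) = 1.542, G_2 = 10^(19.2/10) = 83.18
  Stage 3: F_3 = 10^(1.77/10) = 1.503, G_3 = 10^(−1.77/10) = 0.6653
Friis cascade:
  F = 1.198 + (1.542 − 1)/0.8344 + (1.503 − 1)/69.41 = 1.855
NF = 10 log₁₀(1.855) = 2.68 dB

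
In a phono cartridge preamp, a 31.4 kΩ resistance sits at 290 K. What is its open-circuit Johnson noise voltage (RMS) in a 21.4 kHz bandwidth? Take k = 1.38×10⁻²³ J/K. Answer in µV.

3.28 µV

V_n = √(4kTRB)
4kTRB = 4 × 1.38×10⁻²³ × 290 × 3.14×10⁴ × 2.14×10⁴ = 1.08×10⁻¹¹ V²
V_n = √(1.08×10⁻¹¹) = 3.28×10⁻⁶ V = 3.28 µV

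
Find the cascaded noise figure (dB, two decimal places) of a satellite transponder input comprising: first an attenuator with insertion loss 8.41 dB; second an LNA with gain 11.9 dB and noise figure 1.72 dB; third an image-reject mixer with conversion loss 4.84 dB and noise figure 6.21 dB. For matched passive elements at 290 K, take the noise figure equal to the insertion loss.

Convert to linear (a loss of L dB is a gain of −L dB): F_i = 10^(NF_i/10), G_i = 10^(G_i,dB/10)
  Stage 1: F_1 = 10^(8.41/10) = 6.934, G_1 = 10^(−8.41/10) = 0.1442
  Stage 2: F_2 = 10^(1.72/10) = 1.486, G_2 = 10^(11.9/10) = 15.49
  Stage 3: F_3 = 10^(6.21/10) = 4.178, G_3 = 10^(−4.84/10) = 0.3281
Friis cascade:
  F = 6.934 + (1.486 − 1)/0.1442 + (4.178 − 1)/2.234 = 11.73
NF = 10 log₁₀(11.73) = 10.69 dB

10.69 dB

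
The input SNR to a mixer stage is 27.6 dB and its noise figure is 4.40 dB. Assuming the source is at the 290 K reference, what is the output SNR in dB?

23.20 dB

By definition F = SNR_in/SNR_out, so in dB: SNR_out = SNR_in − NF
SNR_out = 27.6 − 4.40 = 23.20 dB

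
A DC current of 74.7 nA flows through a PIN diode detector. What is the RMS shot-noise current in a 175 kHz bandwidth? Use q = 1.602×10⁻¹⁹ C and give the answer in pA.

I_n = √(2qI·B)
2qI·B = 2 × 1.602×10⁻¹⁹ × 7.47×10⁻⁸ × 1.75×10⁵ = 4.19×10⁻²¹ A²
I_n = √(4.19×10⁻²¹) = 6.47×10⁻¹¹ A = 64.7 pA

64.7 pA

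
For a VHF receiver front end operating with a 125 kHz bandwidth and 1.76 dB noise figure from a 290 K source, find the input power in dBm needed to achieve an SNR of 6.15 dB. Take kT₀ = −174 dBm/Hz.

−115.1 dBm

Sensitivity = −174 + 10 log₁₀(B) + NF + SNR_min
= −174 + 50.97 + 1.76 + 6.15
= −115.12 dBm → −115.1 dBm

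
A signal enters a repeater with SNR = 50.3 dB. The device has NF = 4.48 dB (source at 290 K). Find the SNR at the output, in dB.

By definition F = SNR_in/SNR_out, so in dB: SNR_out = SNR_in − NF
SNR_out = 50.3 − 4.48 = 45.82 dB

45.82 dB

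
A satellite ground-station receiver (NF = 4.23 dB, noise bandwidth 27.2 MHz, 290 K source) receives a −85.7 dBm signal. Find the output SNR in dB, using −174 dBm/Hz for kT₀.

9.7 dB

Noise floor: N = −174 + 10 log₁₀(B) + NF
10 log₁₀(2.72×10⁷) = 74.35 dB
N = −174 + 74.35 + 4.23 = −95.42 dBm
SNR = P_sig − N = −85.7 − (−95.42) = 9.72 dB → 9.7 dB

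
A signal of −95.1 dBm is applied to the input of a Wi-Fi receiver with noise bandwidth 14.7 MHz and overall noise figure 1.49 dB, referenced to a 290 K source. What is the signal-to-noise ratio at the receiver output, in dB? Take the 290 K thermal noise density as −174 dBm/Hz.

5.7 dB

Noise floor: N = −174 + 10 log₁₀(B) + NF
10 log₁₀(1.47×10⁷) = 71.67 dB
N = −174 + 71.67 + 1.49 = −100.84 dBm
SNR = P_sig − N = −95.1 − (−100.84) = 5.74 dB → 5.7 dB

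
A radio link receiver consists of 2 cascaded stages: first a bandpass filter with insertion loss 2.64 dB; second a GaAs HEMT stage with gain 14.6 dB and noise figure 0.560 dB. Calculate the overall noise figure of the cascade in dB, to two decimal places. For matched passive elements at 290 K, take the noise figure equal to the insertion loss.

Convert to linear (a loss of L dB is a gain of −L dB): F_i = 10^(NF_i/10), G_i = 10^(G_i,dB/10)
  Stage 1: F_1 = 10^(2.64/10) = 1.837, G_1 = 10^(−2.64/10) = 0.5445
  Stage 2: F_2 = 10^(0.560/10) = 1.138, G_2 = 10^(14.6/10) = 28.84
Friis cascade:
  F = 1.837 + (1.138 − 1)/0.5445 = 2.089
NF = 10 log₁₀(2.089) = 3.20 dB

3.20 dB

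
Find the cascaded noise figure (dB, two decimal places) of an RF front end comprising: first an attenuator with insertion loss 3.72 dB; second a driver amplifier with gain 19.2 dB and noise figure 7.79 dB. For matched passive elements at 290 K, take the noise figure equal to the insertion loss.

Convert to linear (a loss of L dB is a gain of −L dB): F_i = 10^(NF_i/10), G_i = 10^(G_i,dB/10)
  Stage 1: F_1 = 10^(3.72/10) = 2.355, G_1 = 10^(−3.72/10) = 0.4246
  Stage 2: F_2 = 10^(7.79/10) = 6.012, G_2 = 10^(19.2/10) = 83.18
Friis cascade:
  F = 2.355 + (6.012 − 1)/0.4246 = 14.16
NF = 10 log₁₀(14.16) = 11.51 dB

11.51 dB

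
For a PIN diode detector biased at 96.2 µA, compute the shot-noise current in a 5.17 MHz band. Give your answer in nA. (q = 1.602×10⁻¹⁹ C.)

I_n = √(2qI·B)
2qI·B = 2 × 1.602×10⁻¹⁹ × 9.62×10⁻⁵ × 5.17×10⁶ = 1.59×10⁻¹⁶ A²
I_n = √(1.59×10⁻¹⁶) = 1.26×10⁻⁸ A = 12.6 nA

12.6 nA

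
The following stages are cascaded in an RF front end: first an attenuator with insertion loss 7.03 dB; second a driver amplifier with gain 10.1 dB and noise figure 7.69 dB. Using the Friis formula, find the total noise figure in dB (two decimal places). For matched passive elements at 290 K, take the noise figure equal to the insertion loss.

Convert to linear (a loss of L dB is a gain of −L dB): F_i = 10^(NF_i/10), G_i = 10^(G_i,dB/10)
  Stage 1: F_1 = 10^(7.03/10) = 5.047, G_1 = 10^(−7.03/10) = 0.1982
  Stage 2: F_2 = 10^(7.69/10) = 5.875, G_2 = 10^(10.1/10) = 10.23
Friis cascade:
  F = 5.047 + (5.875 − 1)/0.1982 = 29.65
NF = 10 log₁₀(29.65) = 14.72 dB

14.72 dB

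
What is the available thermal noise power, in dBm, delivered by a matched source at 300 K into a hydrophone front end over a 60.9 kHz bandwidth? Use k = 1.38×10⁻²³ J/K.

−126.0 dBm

P_n = kTB = 1.38×10⁻²³ × 300 × 6.09×10⁴ = 2.52×10⁻¹⁶ W
In dBm: 10 log₁₀(2.52×10⁻¹⁶ / 10⁻³) = −126.0 dBm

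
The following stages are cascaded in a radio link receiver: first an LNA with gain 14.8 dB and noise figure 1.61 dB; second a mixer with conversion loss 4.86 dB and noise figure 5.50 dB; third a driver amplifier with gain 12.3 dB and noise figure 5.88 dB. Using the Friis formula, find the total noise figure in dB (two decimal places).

Convert to linear (a loss of L dB is a gain of −L dB): F_i = 10^(NF_i/10), G_i = 10^(G_i,dB/10)
  Stage 1: F_1 = 10^(1.61/10) = 1.449, G_1 = 10^(14.8/10) = 30.20
  Stage 2: F_2 = 10^(5.50/10) = 3.548, G_2 = 10^(−4.86/10) = 0.3266
  Stage 3: F_3 = 10^(5.88/10) = 3.873, G_3 = 10^(12.3/10) = 16.98
Friis cascade:
  F = 1.449 + (3.548 − 1)/30.20 + (3.873 − 1)/9.863 = 1.824
NF = 10 log₁₀(1.824) = 2.61 dB

2.61 dB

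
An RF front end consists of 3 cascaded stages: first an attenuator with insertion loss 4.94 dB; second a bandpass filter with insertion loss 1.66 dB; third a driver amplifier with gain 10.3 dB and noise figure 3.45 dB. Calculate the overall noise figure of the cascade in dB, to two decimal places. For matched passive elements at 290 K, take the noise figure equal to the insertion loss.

Convert to linear (a loss of L dB is a gain of −L dB): F_i = 10^(NF_i/10), G_i = 10^(G_i,dB/10)
  Stage 1: F_1 = 10^(4.94/10) = 3.119, G_1 = 10^(−4.94/10) = 0.3206
  Stage 2: F_2 = 10^(1.66/10) = 1.466, G_2 = 10^(−1.66/10) = 0.6823
  Stage 3: F_3 = 10^(3.45/10) = 2.213, G_3 = 10^(10.3/10) = 10.72
Friis cascade:
  F = 3.119 + (1.466 − 1)/0.3206 + (2.213 − 1)/0.2188 = 10.12
NF = 10 log₁₀(10.12) = 10.05 dB

10.05 dB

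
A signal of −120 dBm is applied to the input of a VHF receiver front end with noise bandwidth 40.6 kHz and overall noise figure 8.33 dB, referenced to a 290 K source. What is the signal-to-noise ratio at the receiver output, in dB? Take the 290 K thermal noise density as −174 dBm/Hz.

−0.4 dB

Noise floor: N = −174 + 10 log₁₀(B) + NF
10 log₁₀(4.06×10⁴) = 46.09 dB
N = −174 + 46.09 + 8.33 = −119.58 dBm
SNR = P_sig − N = −120 − (−119.58) = −0.42 dB → −0.4 dB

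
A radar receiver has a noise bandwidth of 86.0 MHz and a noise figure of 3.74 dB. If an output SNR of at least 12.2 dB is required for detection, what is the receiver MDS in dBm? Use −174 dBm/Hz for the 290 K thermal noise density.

Sensitivity = −174 + 10 log₁₀(B) + NF + SNR_min
= −174 + 79.34 + 3.74 + 12.2
= −78.72 dBm → −78.7 dBm

−78.7 dBm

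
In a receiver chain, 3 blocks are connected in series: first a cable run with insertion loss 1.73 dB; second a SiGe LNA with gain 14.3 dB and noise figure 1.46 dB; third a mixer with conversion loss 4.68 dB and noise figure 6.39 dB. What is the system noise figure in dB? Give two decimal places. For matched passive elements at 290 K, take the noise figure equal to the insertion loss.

3.56 dB

Convert to linear (a loss of L dB is a gain of −L dB): F_i = 10^(NF_i/10), G_i = 10^(G_i,dB/10)
  Stage 1: F_1 = 10^(1.73/10) = 1.489, G_1 = 10^(−1.73/10) = 0.6714
  Stage 2: F_2 = 10^(1.46/10) = 1.400, G_2 = 10^(14.3/10) = 26.92
  Stage 3: F_3 = 10^(6.39/10) = 4.355, G_3 = 10^(−4.68/10) = 0.3404
Friis cascade:
  F = 1.489 + (1.400 − 1)/0.6714 + (4.355 − 1)/18.07 = 2.270
NF = 10 log₁₀(2.270) = 3.56 dB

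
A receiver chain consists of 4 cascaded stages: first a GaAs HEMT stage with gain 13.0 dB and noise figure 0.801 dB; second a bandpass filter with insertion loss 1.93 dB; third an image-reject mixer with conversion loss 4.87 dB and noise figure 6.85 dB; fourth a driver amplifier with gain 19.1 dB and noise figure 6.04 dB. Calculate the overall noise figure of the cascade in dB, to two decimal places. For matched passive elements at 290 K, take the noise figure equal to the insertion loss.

Convert to linear (a loss of L dB is a gain of −L dB): F_i = 10^(NF_i/10), G_i = 10^(G_i,dB/10)
  Stage 1: F_1 = 10^(0.801/10) = 1.203, G_1 = 10^(13.0/10) = 19.95
  Stage 2: F_2 = 10^(1.93/10) = 1.560, G_2 = 10^(−1.93/10) = 0.6412
  Stage 3: F_3 = 10^(6.85/10) = 4.842, G_3 = 10^(−4.87/10) = 0.3258
  Stage 4: F_4 = 10^(6.04/10) = 4.018, G_4 = 10^(19.1/10) = 81.28
Friis cascade:
  F = 1.203 + (1.560 − 1)/19.95 + (4.842 − 1)/12.79 + (4.018 − 1)/4.169 = 2.255
NF = 10 log₁₀(2.255) = 3.53 dB

3.53 dB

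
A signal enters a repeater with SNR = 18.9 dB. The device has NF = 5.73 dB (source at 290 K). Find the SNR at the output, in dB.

By definition F = SNR_in/SNR_out, so in dB: SNR_out = SNR_in − NF
SNR_out = 18.9 − 5.73 = 13.17 dB

13.17 dB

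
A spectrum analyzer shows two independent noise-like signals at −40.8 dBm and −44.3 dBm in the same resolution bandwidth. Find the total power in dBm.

−39.2 dBm

Convert to linear, add, convert back:
P₁ = 8.32×10⁻⁸ W, P₂ = 3.72×10⁻⁸ W
P_tot = 1.20×10⁻⁷ W → 10 log₁₀(P_tot / 10⁻³) = −39.2 dBm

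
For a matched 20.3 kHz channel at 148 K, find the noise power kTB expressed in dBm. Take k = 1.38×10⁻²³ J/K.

−133.8 dBm

P_n = kTB = 1.38×10⁻²³ × 148 × 2.03×10⁴ = 4.15×10⁻¹⁷ W
In dBm: 10 log₁₀(4.15×10⁻¹⁷ / 10⁻³) = −133.8 dBm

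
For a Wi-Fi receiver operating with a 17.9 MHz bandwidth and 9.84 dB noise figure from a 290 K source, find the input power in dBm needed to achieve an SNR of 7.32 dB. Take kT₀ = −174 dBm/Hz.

−84.3 dBm

Sensitivity = −174 + 10 log₁₀(B) + NF + SNR_min
= −174 + 72.53 + 9.84 + 7.32
= −84.31 dBm → −84.3 dBm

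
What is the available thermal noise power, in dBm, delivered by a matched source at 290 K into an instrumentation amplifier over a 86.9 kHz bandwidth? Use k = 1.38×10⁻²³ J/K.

P_n = kTB = 1.38×10⁻²³ × 290 × 8.69×10⁴ = 3.48×10⁻¹⁶ W
In dBm: 10 log₁₀(3.48×10⁻¹⁶ / 10⁻³) = −124.6 dBm

−124.6 dBm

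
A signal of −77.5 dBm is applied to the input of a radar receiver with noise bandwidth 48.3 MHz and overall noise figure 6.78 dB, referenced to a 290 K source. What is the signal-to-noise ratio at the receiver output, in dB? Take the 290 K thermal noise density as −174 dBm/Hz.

12.9 dB

Noise floor: N = −174 + 10 log₁₀(B) + NF
10 log₁₀(4.83×10⁷) = 76.84 dB
N = −174 + 76.84 + 6.78 = −90.38 dBm
SNR = P_sig − N = −77.5 − (−90.38) = 12.88 dB → 12.9 dB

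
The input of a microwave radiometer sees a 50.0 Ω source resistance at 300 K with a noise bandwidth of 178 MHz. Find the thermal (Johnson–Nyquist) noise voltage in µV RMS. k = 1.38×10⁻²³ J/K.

V_n = √(4kTRB)
4kTRB = 4 × 1.38×10⁻²³ × 300 × 5.00×10¹ × 1.78×10⁸ = 1.47×10⁻¹⁰ V²
V_n = √(1.47×10⁻¹⁰) = 1.21×10⁻⁵ V = 12.1 µV

12.1 µV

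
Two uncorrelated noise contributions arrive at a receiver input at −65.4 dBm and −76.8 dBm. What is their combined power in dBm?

−65.1 dBm

Convert to linear, add, convert back:
P₁ = 2.88×10⁻¹⁰ W, P₂ = 2.09×10⁻¹¹ W
P_tot = 3.09×10⁻¹⁰ W → 10 log₁₀(P_tot / 10⁻³) = −65.1 dBm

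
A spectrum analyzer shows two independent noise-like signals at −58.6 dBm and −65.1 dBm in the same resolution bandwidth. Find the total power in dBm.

−57.7 dBm

Convert to linear, add, convert back:
P₁ = 1.38×10⁻⁹ W, P₂ = 3.09×10⁻¹⁰ W
P_tot = 1.69×10⁻⁹ W → 10 log₁₀(P_tot / 10⁻³) = −57.7 dBm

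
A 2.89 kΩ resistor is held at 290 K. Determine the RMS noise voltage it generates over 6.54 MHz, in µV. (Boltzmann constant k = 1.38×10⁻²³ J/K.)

V_n = √(4kTRB)
4kTRB = 4 × 1.38×10⁻²³ × 290 × 2.89×10³ × 6.54×10⁶ = 3.03×10⁻¹⁰ V²
V_n = √(3.03×10⁻¹⁰) = 1.74×10⁻⁵ V = 17.4 µV

17.4 µV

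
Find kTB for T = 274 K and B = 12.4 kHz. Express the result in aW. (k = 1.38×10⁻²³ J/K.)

46.9 aW

P_n = kTB = 1.38×10⁻²³ × 274 × 1.24×10⁴ = 4.69×10⁻¹⁷ W = 46.9 aW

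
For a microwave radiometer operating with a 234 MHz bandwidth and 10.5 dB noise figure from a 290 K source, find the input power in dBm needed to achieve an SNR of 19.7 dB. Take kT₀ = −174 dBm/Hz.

Sensitivity = −174 + 10 log₁₀(B) + NF + SNR_min
= −174 + 83.69 + 10.5 + 19.7
= −60.11 dBm → −60.1 dBm

−60.1 dBm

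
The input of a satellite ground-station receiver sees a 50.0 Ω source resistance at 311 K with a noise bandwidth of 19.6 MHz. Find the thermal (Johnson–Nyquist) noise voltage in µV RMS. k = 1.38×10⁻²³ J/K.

V_n = √(4kTRB)
4kTRB = 4 × 1.38×10⁻²³ × 311 × 5.00×10¹ × 1.96×10⁷ = 1.68×10⁻¹¹ V²
V_n = √(1.68×10⁻¹¹) = 4.10×10⁻⁶ V = 4.10 µV

4.10 µV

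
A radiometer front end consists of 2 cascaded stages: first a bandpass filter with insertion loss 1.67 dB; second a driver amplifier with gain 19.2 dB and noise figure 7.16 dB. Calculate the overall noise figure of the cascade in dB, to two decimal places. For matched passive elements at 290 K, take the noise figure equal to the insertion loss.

8.83 dB

Convert to linear (a loss of L dB is a gain of −L dB): F_i = 10^(NF_i/10), G_i = 10^(G_i,dB/10)
  Stage 1: F_1 = 10^(1.67/10) = 1.469, G_1 = 10^(−1.67/10) = 0.6808
  Stage 2: F_2 = 10^(7.16/10) = 5.200, G_2 = 10^(19.2/10) = 83.18
Friis cascade:
  F = 1.469 + (5.200 − 1)/0.6808 = 7.638
NF = 10 log₁₀(7.638) = 8.83 dB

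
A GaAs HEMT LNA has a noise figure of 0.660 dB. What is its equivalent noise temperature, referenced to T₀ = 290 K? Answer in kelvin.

47.6 K

F = 10^(0.660/10) = 1.16413
T_e = (F − 1)·T₀ = (1.16413 − 1) × 290 = 47.6 K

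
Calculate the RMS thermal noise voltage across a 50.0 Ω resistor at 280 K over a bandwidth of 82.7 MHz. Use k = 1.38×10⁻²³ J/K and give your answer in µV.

7.99 µV

V_n = √(4kTRB)
4kTRB = 4 × 1.38×10⁻²³ × 280 × 5.00×10¹ × 8.27×10⁷ = 6.39×10⁻¹¹ V²
V_n = √(6.39×10⁻¹¹) = 7.99×10⁻⁶ V = 7.99 µV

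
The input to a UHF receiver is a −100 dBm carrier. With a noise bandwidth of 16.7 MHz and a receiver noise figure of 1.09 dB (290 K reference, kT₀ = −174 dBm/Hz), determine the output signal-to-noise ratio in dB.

Noise floor: N = −174 + 10 log₁₀(B) + NF
10 log₁₀(1.67×10⁷) = 72.23 dB
N = −174 + 72.23 + 1.09 = −100.68 dBm
SNR = P_sig − N = −100 − (−100.68) = 0.68 dB → 0.7 dB

0.7 dB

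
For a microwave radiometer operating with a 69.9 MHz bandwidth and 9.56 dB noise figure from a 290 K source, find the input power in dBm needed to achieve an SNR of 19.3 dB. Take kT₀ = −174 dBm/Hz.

−66.7 dBm

Sensitivity = −174 + 10 log₁₀(B) + NF + SNR_min
= −174 + 78.44 + 9.56 + 19.3
= −66.70 dBm → −66.7 dBm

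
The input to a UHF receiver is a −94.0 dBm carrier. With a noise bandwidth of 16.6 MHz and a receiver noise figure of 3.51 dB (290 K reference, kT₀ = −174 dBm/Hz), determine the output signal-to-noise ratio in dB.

4.3 dB

Noise floor: N = −174 + 10 log₁₀(B) + NF
10 log₁₀(1.66×10⁷) = 72.2 dB
N = −174 + 72.2 + 3.51 = −98.29 dBm
SNR = P_sig − N = −94.0 − (−98.29) = 4.29 dB → 4.3 dB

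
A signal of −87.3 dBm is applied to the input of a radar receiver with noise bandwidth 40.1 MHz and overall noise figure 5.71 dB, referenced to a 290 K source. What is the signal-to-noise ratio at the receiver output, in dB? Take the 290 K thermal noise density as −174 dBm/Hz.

5.0 dB

Noise floor: N = −174 + 10 log₁₀(B) + NF
10 log₁₀(4.01×10⁷) = 76.03 dB
N = −174 + 76.03 + 5.71 = −92.26 dBm
SNR = P_sig − N = −87.3 − (−92.26) = 4.96 dB → 5.0 dB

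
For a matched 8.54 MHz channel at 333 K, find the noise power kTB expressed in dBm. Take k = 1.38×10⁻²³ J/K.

−104.1 dBm

P_n = kTB = 1.38×10⁻²³ × 333 × 8.54×10⁶ = 3.92×10⁻¹⁴ W
In dBm: 10 log₁₀(3.92×10⁻¹⁴ / 10⁻³) = −104.1 dBm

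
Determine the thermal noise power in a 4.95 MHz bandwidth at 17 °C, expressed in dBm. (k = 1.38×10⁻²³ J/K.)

−107.0 dBm

T = 17 °C + 273.15 = 290.15 K
P_n = kTB = 1.38×10⁻²³ × 290.15 × 4.95×10⁶ = 1.98×10⁻¹⁴ W
In dBm: 10 log₁₀(1.98×10⁻¹⁴ / 10⁻³) = −107.0 dBm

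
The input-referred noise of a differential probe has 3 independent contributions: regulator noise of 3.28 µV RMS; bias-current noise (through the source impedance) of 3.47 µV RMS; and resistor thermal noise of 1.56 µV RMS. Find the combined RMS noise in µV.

5.02 µV

Uncorrelated sources add in power (mean-square): V_tot = √(ΣV_i²)
V_tot = √[(3.28×10⁻⁶)² + (3.47×10⁻⁶)² + (1.56×10⁻⁶)²] = 5.02×10⁻⁶ V = 5.02 µV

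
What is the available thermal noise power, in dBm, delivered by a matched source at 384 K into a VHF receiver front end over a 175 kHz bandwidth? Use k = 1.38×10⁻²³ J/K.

P_n = kTB = 1.38×10⁻²³ × 384 × 1.75×10⁵ = 9.27×10⁻¹⁶ W
In dBm: 10 log₁₀(9.27×10⁻¹⁶ / 10⁻³) = −120.3 dBm

−120.3 dBm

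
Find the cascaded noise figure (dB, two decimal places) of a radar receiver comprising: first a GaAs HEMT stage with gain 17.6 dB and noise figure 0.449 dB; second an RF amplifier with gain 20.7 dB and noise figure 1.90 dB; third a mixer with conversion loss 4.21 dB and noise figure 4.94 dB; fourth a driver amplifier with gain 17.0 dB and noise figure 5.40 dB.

Convert to linear (a loss of L dB is a gain of −L dB): F_i = 10^(NF_i/10), G_i = 10^(G_i,dB/10)
  Stage 1: F_1 = 10^(0.449/10) = 1.109, G_1 = 10^(17.6/10) = 57.54
  Stage 2: F_2 = 10^(1.90/10) = 1.549, G_2 = 10^(20.7/10) = 117.5
  Stage 3: F_3 = 10^(4.94/10) = 3.119, G_3 = 10^(−4.21/10) = 0.3793
  Stage 4: F_4 = 10^(5.40/10) = 3.467, G_4 = 10^(17.0/10) = 50.12
Friis cascade:
  F = 1.109 + (1.549 − 1)/57.54 + (3.119 − 1)/6761 + (3.467 − 1)/2564 = 1.120
NF = 10 log₁₀(1.120) = 0.49 dB

0.49 dB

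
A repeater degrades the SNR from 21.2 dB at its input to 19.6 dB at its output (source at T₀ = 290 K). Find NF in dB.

1.6 dB

NF (dB) = SNR_in(dB) − SNR_out(dB) when the source is at T₀
NF = 21.2 − 19.6 = 1.6 dB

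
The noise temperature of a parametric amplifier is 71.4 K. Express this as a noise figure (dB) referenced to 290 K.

0.956 dB

F = 1 + T_e/T₀ = 1 + 71.4/290 = 1.24621
NF = 10 log₁₀(1.24621) = 0.956 dB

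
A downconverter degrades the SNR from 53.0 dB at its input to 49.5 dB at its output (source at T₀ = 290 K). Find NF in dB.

3.5 dB

NF (dB) = SNR_in(dB) − SNR_out(dB) when the source is at T₀
NF = 53.0 − 49.5 = 3.5 dB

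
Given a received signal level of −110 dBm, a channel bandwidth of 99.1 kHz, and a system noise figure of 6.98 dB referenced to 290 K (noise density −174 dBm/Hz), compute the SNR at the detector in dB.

Noise floor: N = −174 + 10 log₁₀(B) + NF
10 log₁₀(9.91×10⁴) = 49.96 dB
N = −174 + 49.96 + 6.98 = −117.06 dBm
SNR = P_sig − N = −110 − (−117.06) = 7.06 dB → 7.1 dB

7.1 dB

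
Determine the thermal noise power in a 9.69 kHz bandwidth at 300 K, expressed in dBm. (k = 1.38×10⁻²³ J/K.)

P_n = kTB = 1.38×10⁻²³ × 300 × 9.69×10³ = 4.01×10⁻¹⁷ W
In dBm: 10 log₁₀(4.01×10⁻¹⁷ / 10⁻³) = −134.0 dBm

−134.0 dBm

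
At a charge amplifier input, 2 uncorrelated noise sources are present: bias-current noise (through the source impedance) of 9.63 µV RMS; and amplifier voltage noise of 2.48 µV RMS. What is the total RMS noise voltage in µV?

Uncorrelated sources add in power (mean-square): V_tot = √(ΣV_i²)
V_tot = √[(9.63×10⁻⁶)² + (2.48×10⁻⁶)²] = 9.94×10⁻⁶ V = 9.94 µV

9.94 µV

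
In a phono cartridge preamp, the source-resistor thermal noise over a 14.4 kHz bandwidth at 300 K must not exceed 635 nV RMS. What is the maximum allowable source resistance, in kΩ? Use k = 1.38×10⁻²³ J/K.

Johnson–Nyquist: V_n = √(4kTRB) ⇒ R = V_n² / (4kTB)
4kTB = 4 × 1.38×10⁻²³ × 300 × 1.44×10⁴ = 2.38×10⁻¹⁶
R = (6.35×10⁻⁷)² / 2.38×10⁻¹⁶ = 1.69×10³ Ω = 1.69 kΩ

1.69 kΩ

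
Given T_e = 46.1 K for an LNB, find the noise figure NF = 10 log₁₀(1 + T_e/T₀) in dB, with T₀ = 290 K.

0.641 dB

F = 1 + T_e/T₀ = 1 + 46.1/290 = 1.15897
NF = 10 log₁₀(1.15897) = 0.641 dB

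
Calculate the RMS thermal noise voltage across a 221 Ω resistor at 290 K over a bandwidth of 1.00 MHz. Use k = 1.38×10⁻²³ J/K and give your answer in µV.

V_n = √(4kTRB)
4kTRB = 4 × 1.38×10⁻²³ × 290 × 2.21×10² × 1.00×10⁶ = 3.54×10⁻¹² V²
V_n = √(3.54×10⁻¹²) = 1.88×10⁻⁶ V = 1.88 µV

1.88 µV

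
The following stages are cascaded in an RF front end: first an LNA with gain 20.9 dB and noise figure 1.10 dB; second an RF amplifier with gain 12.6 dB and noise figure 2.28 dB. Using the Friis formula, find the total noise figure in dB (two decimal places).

1.12 dB

Convert to linear (a loss of L dB is a gain of −L dB): F_i = 10^(NF_i/10), G_i = 10^(G_i,dB/10)
  Stage 1: F_1 = 10^(1.10/10) = 1.288, G_1 = 10^(20.9/10) = 123.0
  Stage 2: F_2 = 10^(2.28/10) = 1.690, G_2 = 10^(12.6/10) = 18.20
Friis cascade:
  F = 1.288 + (1.690 − 1)/123.0 = 1.294
NF = 10 log₁₀(1.294) = 1.12 dB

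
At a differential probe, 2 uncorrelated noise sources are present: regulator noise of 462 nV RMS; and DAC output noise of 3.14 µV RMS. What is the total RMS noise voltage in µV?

Uncorrelated sources add in power (mean-square): V_tot = √(ΣV_i²)
V_tot = √[(4.62×10⁻⁷)² + (3.14×10⁻⁶)²] = 3.17×10⁻⁶ V = 3.17 µV

3.17 µV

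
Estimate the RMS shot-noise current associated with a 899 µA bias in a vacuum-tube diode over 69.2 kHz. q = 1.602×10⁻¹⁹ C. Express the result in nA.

4.46 nA

I_n = √(2qI·B)
2qI·B = 2 × 1.602×10⁻¹⁹ × 8.99×10⁻⁴ × 6.92×10⁴ = 1.99×10⁻¹⁷ A²
I_n = √(1.99×10⁻¹⁷) = 4.46×10⁻⁹ A = 4.46 nA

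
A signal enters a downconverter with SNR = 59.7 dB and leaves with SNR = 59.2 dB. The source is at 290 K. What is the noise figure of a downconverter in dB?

0.5 dB

NF (dB) = SNR_in(dB) − SNR_out(dB) when the source is at T₀
NF = 59.7 − 59.2 = 0.5 dB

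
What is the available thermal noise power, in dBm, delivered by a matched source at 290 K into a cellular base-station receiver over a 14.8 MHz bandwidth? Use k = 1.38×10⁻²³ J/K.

−102.3 dBm

P_n = kTB = 1.38×10⁻²³ × 290 × 1.48×10⁷ = 5.92×10⁻¹⁴ W
In dBm: 10 log₁₀(5.92×10⁻¹⁴ / 10⁻³) = −102.3 dBm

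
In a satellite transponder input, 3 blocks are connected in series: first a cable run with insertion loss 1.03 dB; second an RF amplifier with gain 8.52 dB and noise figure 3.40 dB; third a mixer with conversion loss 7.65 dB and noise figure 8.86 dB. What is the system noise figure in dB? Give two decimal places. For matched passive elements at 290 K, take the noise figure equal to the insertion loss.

5.98 dB

Convert to linear (a loss of L dB is a gain of −L dB): F_i = 10^(NF_i/10), G_i = 10^(G_i,dB/10)
  Stage 1: F_1 = 10^(1.03/10) = 1.268, G_1 = 10^(−1.03/10) = 0.7889
  Stage 2: F_2 = 10^(3.40/10) = 2.188, G_2 = 10^(8.52/10) = 7.112
  Stage 3: F_3 = 10^(8.86/10) = 7.691, G_3 = 10^(−7.65/10) = 0.1718
Friis cascade:
  F = 1.268 + (2.188 − 1)/0.7889 + (7.691 − 1)/5.610 = 3.966
NF = 10 log₁₀(3.966) = 5.98 dB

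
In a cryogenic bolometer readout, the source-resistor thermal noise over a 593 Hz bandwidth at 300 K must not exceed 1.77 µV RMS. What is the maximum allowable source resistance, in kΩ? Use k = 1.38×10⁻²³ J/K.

319 kΩ

Johnson–Nyquist: V_n = √(4kTRB) ⇒ R = V_n² / (4kTB)
4kTB = 4 × 1.38×10⁻²³ × 300 × 5.93×10² = 9.82×10⁻¹⁸
R = (1.77×10⁻⁶)² / 9.82×10⁻¹⁸ = 3.19×10⁵ Ω = 319 kΩ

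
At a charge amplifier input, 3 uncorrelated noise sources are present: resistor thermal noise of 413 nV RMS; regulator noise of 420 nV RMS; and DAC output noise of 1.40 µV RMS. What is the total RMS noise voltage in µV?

Uncorrelated sources add in power (mean-square): V_tot = √(ΣV_i²)
V_tot = √[(4.13×10⁻⁷)² + (4.20×10⁻⁷)² + (1.40×10⁻⁶)²] = 1.52×10⁻⁶ V = 1.52 µV

1.52 µV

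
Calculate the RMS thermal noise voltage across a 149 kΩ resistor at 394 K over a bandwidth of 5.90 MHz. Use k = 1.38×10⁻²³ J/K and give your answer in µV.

V_n = √(4kTRB)
4kTRB = 4 × 1.38×10⁻²³ × 394 × 1.49×10⁵ × 5.90×10⁶ = 1.91×10⁻⁸ V²
V_n = √(1.91×10⁻⁸) = 1.38×10⁻⁴ V = 138 µV

138 µV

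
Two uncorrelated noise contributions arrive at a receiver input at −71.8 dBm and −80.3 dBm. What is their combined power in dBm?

−71.2 dBm

Convert to linear, add, convert back:
P₁ = 6.61×10⁻¹¹ W, P₂ = 9.33×10⁻¹² W
P_tot = 7.54×10⁻¹¹ W → 10 log₁₀(P_tot / 10⁻³) = −71.2 dBm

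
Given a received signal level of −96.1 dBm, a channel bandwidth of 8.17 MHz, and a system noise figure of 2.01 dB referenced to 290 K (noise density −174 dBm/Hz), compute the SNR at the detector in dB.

Noise floor: N = −174 + 10 log₁₀(B) + NF
10 log₁₀(8.17×10⁶) = 69.12 dB
N = −174 + 69.12 + 2.01 = −102.87 dBm
SNR = P_sig − N = −96.1 − (−102.87) = 6.77 dB → 6.8 dB

6.8 dB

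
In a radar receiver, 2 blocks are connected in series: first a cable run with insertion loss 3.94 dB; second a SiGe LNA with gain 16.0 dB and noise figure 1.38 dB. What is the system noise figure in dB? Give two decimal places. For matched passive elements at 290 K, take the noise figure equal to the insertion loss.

Convert to linear (a loss of L dB is a gain of −L dB): F_i = 10^(NF_i/10), G_i = 10^(G_i,dB/10)
  Stage 1: F_1 = 10^(3.94/10) = 2.477, G_1 = 10^(−3.94/10) = 0.4036
  Stage 2: F_2 = 10^(1.38/10) = 1.374, G_2 = 10^(16.0/10) = 39.81
Friis cascade:
  F = 2.477 + (1.374 − 1)/0.4036 = 3.404
NF = 10 log₁₀(3.404) = 5.32 dB

5.32 dB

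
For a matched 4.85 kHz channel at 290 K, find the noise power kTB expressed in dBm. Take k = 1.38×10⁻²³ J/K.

P_n = kTB = 1.38×10⁻²³ × 290 × 4.85×10³ = 1.94×10⁻¹⁷ W
In dBm: 10 log₁₀(1.94×10⁻¹⁷ / 10⁻³) = −137.1 dBm

−137.1 dBm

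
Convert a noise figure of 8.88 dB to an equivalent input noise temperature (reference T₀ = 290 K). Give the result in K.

1951 K

F = 10^(8.88/10) = 7.72681
T_e = (F − 1)·T₀ = (7.72681 − 1) × 290 = 1951 K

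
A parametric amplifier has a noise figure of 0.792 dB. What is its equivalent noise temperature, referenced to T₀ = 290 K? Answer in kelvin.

F = 10^(0.792/10) = 1.20005
T_e = (F − 1)·T₀ = (1.20005 − 1) × 290 = 58.0 K

58.0 K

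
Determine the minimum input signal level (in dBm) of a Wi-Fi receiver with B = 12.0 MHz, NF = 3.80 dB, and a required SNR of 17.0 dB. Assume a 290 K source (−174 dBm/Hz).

Sensitivity = −174 + 10 log₁₀(B) + NF + SNR_min
= −174 + 70.79 + 3.80 + 17.0
= −82.41 dBm → −82.4 dBm

−82.4 dBm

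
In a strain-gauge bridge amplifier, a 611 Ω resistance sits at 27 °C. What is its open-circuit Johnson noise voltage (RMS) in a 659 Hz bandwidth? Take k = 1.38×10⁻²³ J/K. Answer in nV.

T = 27 °C + 273.15 = 300.15 K
V_n = √(4kTRB)
4kTRB = 4 × 1.38×10⁻²³ × 300.15 × 6.11×10² × 6.59×10² = 6.67×10⁻¹⁵ V²
V_n = √(6.67×10⁻¹⁵) = 8.17×10⁻⁸ V = 81.7 nV

81.7 nV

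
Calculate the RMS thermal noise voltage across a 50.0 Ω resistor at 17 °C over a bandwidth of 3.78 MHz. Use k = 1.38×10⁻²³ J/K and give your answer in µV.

1.74 µV

T = 17 °C + 273.15 = 290.15 K
V_n = √(4kTRB)
4kTRB = 4 × 1.38×10⁻²³ × 290.15 × 5.00×10¹ × 3.78×10⁶ = 3.03×10⁻¹² V²
V_n = √(3.03×10⁻¹²) = 1.74×10⁻⁶ V = 1.74 µV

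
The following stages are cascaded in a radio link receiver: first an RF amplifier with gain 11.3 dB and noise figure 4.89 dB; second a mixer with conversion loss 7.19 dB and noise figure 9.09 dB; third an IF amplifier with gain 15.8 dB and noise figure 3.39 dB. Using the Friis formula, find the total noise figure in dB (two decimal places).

Convert to linear (a loss of L dB is a gain of −L dB): F_i = 10^(NF_i/10), G_i = 10^(G_i,dB/10)
  Stage 1: F_1 = 10^(4.89/10) = 3.083, G_1 = 10^(11.3/10) = 13.49
  Stage 2: F_2 = 10^(9.09/10) = 8.110, G_2 = 10^(−7.19/10) = 0.1910
  Stage 3: F_3 = 10^(3.39/10) = 2.183, G_3 = 10^(15.8/10) = 38.02
Friis cascade:
  F = 3.083 + (8.110 − 1)/13.49 + (2.183 − 1)/2.576 = 4.069
NF = 10 log₁₀(4.069) = 6.10 dB

6.10 dB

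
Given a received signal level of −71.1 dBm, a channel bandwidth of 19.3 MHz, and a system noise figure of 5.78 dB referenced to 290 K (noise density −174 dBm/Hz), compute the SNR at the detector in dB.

24.3 dB

Noise floor: N = −174 + 10 log₁₀(B) + NF
10 log₁₀(1.93×10⁷) = 72.86 dB
N = −174 + 72.86 + 5.78 = −95.36 dBm
SNR = P_sig − N = −71.1 − (−95.36) = 24.26 dB → 24.3 dB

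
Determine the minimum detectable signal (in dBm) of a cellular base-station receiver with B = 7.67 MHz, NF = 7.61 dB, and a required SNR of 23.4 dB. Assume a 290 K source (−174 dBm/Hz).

−74.1 dBm

Sensitivity = −174 + 10 log₁₀(B) + NF + SNR_min
= −174 + 68.85 + 7.61 + 23.4
= −74.14 dBm → −74.1 dBm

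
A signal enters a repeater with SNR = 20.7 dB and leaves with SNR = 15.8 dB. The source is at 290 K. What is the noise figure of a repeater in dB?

4.9 dB

NF (dB) = SNR_in(dB) − SNR_out(dB) when the source is at T₀
NF = 20.7 − 15.8 = 4.9 dB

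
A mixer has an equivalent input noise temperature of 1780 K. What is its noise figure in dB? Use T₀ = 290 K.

F = 1 + T_e/T₀ = 1 + 1780/290 = 7.13793
NF = 10 log₁₀(7.13793) = 8.54 dB

8.54 dB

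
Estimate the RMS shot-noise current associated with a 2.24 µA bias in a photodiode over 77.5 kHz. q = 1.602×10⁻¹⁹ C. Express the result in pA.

236 pA

I_n = √(2qI·B)
2qI·B = 2 × 1.602×10⁻¹⁹ × 2.24×10⁻⁶ × 7.75×10⁴ = 5.56×10⁻²⁰ A²
I_n = √(5.56×10⁻²⁰) = 2.36×10⁻¹⁰ A = 236 pA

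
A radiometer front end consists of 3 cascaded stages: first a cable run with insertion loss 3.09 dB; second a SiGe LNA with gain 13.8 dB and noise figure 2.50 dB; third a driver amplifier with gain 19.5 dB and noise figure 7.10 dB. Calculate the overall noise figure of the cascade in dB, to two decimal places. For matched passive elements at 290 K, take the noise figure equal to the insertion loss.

Convert to linear (a loss of L dB is a gain of −L dB): F_i = 10^(NF_i/10), G_i = 10^(G_i,dB/10)
  Stage 1: F_1 = 10^(3.09/10) = 2.037, G_1 = 10^(−3.09/10) = 0.4909
  Stage 2: F_2 = 10^(2.50/10) = 1.778, G_2 = 10^(13.8/10) = 23.99
  Stage 3: F_3 = 10^(7.10/10) = 5.129, G_3 = 10^(19.5/10) = 89.13
Friis cascade:
  F = 2.037 + (1.778 − 1)/0.4909 + (5.129 − 1)/11.78 = 3.973
NF = 10 log₁₀(3.973) = 5.99 dB

5.99 dB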